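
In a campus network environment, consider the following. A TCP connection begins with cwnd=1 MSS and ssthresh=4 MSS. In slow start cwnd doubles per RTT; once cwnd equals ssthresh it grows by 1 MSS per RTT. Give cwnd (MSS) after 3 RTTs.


RTT 0: cwnd = 1 MSS (initial)
RTT 1: cwnd = 2 MSS (slow start, doubled)
RTT 2: cwnd = 4 MSS (slow start, doubled)
RTT 3: cwnd = 5 MSS (congestion avoidance, +1)

5


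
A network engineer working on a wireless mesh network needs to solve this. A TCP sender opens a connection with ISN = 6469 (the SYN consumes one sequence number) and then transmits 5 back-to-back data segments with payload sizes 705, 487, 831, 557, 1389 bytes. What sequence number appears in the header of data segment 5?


The SYN occupies sequence number ISN = 6469, so the first data byte is ISN + 1 = 6470.
SEQ of data segment i = (ISN + 1) + sum of payload sizes of segments 1..i-1.
Segment 1: SEQ = 6470, payload = 705 bytes
Segment 2: SEQ = 7175, payload = 487 bytes
Segment 3: SEQ = 7662, payload = 831 bytes
Segment 4: SEQ = 8493, payload = 557 bytes
Segment 5: SEQ = 9050, payload = 1389 bytes
SEQ of segment 5 = 6470 + 705 + 487 + 831 + 557 = 9050

9050


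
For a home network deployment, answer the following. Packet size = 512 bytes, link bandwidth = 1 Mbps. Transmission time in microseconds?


Given: packet = 512 bytes, bandwidth = 1 Mbps
Packet in bits = 512 * 8 = 4096 bits
Bandwidth = 1 * 10^6 = 1000000 bps
Time = 4096 / 1000000 seconds
Time in us = 4096 * 10^6 / 1000000 = 4096

4096


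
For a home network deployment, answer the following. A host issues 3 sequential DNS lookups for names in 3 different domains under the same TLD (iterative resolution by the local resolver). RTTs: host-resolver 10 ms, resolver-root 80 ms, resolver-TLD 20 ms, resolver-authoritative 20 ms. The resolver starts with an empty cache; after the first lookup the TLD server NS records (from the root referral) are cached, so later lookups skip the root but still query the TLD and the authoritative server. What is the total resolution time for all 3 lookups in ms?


Lookup 1 (cold cache): local + root + TLD + auth = 10 + 80 + 20 + 20 = 130 ms
Lookups 2..3 (TLD NS cached -> skip root; new domain -> still ask TLD and auth): local + TLD + auth = 10 + 20 + 20 = 50 ms each
Remaining 2 lookups: 2 * 50 = 100 ms
Total = 130 + 100 = 230 ms

230


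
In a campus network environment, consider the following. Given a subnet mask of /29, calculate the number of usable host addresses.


Given: subnet mask /29
Host bits = 32 - 29 = 3
Total addresses = 2^3 = 8
Usable hosts = 8 - 2 (network + broadcast) = 6

6


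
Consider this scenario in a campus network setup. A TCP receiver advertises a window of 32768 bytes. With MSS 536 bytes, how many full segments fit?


Given: RWND = 32768 bytes, MSS = 536 bytes
Full segments = floor(RWND / MSS)
Full segments = floor(32768 / 536)
Full segments = floor(61.1343) = 61

61


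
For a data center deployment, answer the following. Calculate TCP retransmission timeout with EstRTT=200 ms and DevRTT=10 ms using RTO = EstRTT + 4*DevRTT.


Given: EstRTT = 200 ms, DevRTT = 10 ms
Timeout = EstRTT + 4 * DevRTT
4 * DevRTT = 4 * 10 = 40
Timeout = 200 + 40 = 240 ms

240


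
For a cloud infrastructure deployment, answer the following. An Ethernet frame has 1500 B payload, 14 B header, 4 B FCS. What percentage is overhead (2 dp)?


Given: payload = 1500 B, header = 14 B, trailer = 4 B
Overhead bytes = header + trailer = 14 + 4 = 18
Total frame = payload + overhead = 1500 + 18 = 1518
Overhead % = 18 / 1518 * 100 = 1.1858% -> 1.19% (2 dp)

1.19


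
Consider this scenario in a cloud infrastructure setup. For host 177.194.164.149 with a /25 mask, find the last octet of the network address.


Given: IP = 177.194.164.149, prefix = /25
Subnet mask = 255.255.255.128
Last octet of IP: 149
Last octet of mask: 128
Network last octet = 149 AND 128 = 128

128


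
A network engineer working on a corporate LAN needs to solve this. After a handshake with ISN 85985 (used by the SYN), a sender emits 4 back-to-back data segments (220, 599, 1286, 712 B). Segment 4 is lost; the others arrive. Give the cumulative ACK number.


SYN uses sequence number 85985; first data byte = ISN + 1 = 85986.
Segment 1: SEQ = 85986, len = 220 B, covers [85986, 86205]
Segment 2: SEQ = 86206, len = 599 B, covers [86206, 86804]
Segment 3: SEQ = 86805, len = 1286 B, covers [86805, 88090]
Segment 4: SEQ = 88091, len = 712 B, covers [88091, 88802] [LOST]
In-order data received: bytes [85986, 88090] (segments 1..3).
Segment 4 missing -> gap begins at byte 88091.
Cumulative ACK = next expected in-order byte = 85986 + 220 + 599 + 1286 = 88091

88091


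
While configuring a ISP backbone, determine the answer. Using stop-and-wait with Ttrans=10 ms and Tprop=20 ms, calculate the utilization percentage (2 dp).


Given: Ttrans = 10 ms, Tprop = 20 ms
RTT = 2 * Tprop = 2 * 20 = 40 ms
U = Ttrans / (Ttrans + RTT)
U = 10 / (10 + 40)
U = 10 / 50 = 0.2
U% = 20.00%

20.00


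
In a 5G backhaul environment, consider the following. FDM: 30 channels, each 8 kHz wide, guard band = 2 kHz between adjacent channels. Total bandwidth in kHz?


Given: 30 channels, 8 kHz each, guard = 2 kHz
Channel bandwidth = 30 * 8 = 240 kHz
Guard bands = 29 gaps * 2 kHz = 58 kHz
Total = 240 + 58 = 298 kHz

298


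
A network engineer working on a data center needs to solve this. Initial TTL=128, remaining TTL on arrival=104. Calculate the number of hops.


Given: initial TTL = 128, received TTL = 104
Hops = initial TTL - received TTL
Hops = 128 - 104 = 24

24


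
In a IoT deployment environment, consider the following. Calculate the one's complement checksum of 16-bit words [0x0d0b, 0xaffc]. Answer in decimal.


Given words: [0x0d0b, 0xaffc]
Step 1: Sum all words
Raw sum = 3339 + 45052 = 48391
One's complement = ~48391 & 0xFFFF = 17144

17144


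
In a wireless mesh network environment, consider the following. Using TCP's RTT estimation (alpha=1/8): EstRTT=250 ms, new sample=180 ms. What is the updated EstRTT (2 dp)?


Given: EstRTT = 250 ms, SampleRTT = 180 ms, alpha = 1/8
New EstRTT = (1 - alpha) * EstRTT + alpha * SampleRTT
(7/8) * 250 = 218.75
(1/8) * 180 = 22.5
New EstRTT = 218.75 + 22.5 = 241.25 ms -> 241.25 ms (2 dp)

241.25


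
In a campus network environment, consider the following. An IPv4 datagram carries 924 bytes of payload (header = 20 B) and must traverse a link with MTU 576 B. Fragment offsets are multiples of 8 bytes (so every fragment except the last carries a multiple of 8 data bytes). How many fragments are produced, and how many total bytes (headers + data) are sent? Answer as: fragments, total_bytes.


Max data per non-final fragment = floor((MTU - header)/8)*8 = floor((576 - 20)/8)*8 = floor(556/8)*8 = 552 B
Final fragment needs no 8-byte alignment: it can carry up to MTU - header = 556 B
Non-final fragments needed = ceil((payload - 556) / 552) = ceil(368/552) = ceil(0.6667) = 1
Number of fragments = 1 + 1 = 2
Fragment sizes (data): 1 * 552 B + 372 B (last, 372 <= 556 OK)
Total bytes sent = payload + n_frags * header = 924 + 2*20 = 924 + 40 = 964 B

2, 964


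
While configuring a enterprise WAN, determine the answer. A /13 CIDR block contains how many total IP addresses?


Given: CIDR prefix /13
Host bits = 32 - 13 = 19
Total addresses = 2^19 = 524288

524288


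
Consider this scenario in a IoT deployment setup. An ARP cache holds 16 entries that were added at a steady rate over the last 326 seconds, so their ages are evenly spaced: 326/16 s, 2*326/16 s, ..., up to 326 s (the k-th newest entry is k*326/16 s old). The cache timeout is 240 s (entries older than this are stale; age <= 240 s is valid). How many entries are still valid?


Ages are k * 326/16 s for k = 1..16 (spacing = 20.3750 s).
Entry k is valid iff k * 326/16 <= 240 iff k <= 16 * 240 / 326 = 11.7791
n_valid = floor(11.7791) = 11
(n_stale = 16 - 11 = 5)

11


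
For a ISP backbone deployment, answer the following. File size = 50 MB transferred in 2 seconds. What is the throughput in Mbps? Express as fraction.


Given: file = 50 MB, time = 2 s
File in Mb = 50 * 8 = 400 Mb
Throughput = 400 / 2 Mbps
Throughput = 200 Mbps

200


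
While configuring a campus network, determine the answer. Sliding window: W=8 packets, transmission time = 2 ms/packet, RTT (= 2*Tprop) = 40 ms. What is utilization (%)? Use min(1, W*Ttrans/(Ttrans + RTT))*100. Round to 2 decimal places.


Given: W = 8, Ttrans = 2 ms, RTT = 40 ms (= 2 * Tprop, Tprop = 20 ms)
Cycle time = Ttrans + RTT = 2 + 40 = 42 ms (first packet sent until its ACK returns)
W * Ttrans = 8 * 2 = 16 ms of sending per cycle
W * Ttrans / (Ttrans + RTT) = 16 / 42 = 0.380952
U = min(1, 0.380952) = 0.380952
U% = 38.10%

38.10


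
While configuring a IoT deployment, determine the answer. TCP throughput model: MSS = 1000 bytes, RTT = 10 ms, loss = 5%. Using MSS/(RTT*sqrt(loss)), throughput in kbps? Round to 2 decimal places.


Given: MSS = 1000 bytes, RTT = 10 ms, loss = 5%
RTT in seconds = 10 / 1000 = 0.01
Loss rate = 5% = 0.05
sqrt(loss) = sqrt(0.05) = 0.223606797750
Throughput (bytes/s) = 1000 / (0.01 * 0.223606797750) = 447213.5955
Throughput (kbps) = 447213.5955 * 8 / 1000 = 3577.708764 -> 3577.71 kbps (2 dp)

3577.71


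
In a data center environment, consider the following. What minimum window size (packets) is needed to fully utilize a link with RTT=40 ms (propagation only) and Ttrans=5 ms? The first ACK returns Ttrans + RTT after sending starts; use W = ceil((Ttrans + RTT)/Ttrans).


Given: Ttrans = 5 ms, RTT = 40 ms (= 2 * Tprop, Tprop = 20 ms)
Time until first ACK returns = Ttrans + RTT = 5 + 40 = 45 ms
Need W * Ttrans >= Ttrans + RTT  ->  W >= (Ttrans + RTT) / Ttrans
(Ttrans + RTT) / Ttrans = 45 / 5 = 9
W_min = ceil(9) = 9

9


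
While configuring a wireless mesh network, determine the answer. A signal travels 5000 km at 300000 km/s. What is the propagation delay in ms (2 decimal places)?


Given: distance = 5000 km, speed = 300000 km/s
Delay = distance / speed = 5000 / 300000 seconds
Delay in ms = 5000 * 1000 / 300000
Delay = 16.6667 ms
Rounded to 2 dp = 16.67 ms

16.67


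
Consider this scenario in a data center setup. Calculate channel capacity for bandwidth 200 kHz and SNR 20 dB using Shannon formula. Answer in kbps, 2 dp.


Given: B = 200 kHz, SNR = 20 dB
SNR linear = 10^(20/10) = 100
1 + SNR = 101
log2(101) = 6.6582114828
C = 200 * 1000 * 6.6582114828 = 1331642.2966 bps
C = 1331.642297 kbps -> 1331.64 kbps (2 dp)

1331.64


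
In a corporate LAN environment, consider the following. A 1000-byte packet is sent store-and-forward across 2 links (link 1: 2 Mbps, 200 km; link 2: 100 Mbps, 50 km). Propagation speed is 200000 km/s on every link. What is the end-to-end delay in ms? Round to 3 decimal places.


Packet = 1000 bytes = 8000 bits. Store-and-forward: sum (t_trans + t_prop) per link.
Link 1: t_trans = 8000/(2*10^6) s = 4.0000 ms; t_prop = 200/200000 s = 1.0000 ms; subtotal = 5.0000 ms
Link 2: t_trans = 8000/(100*10^6) s = 0.0800 ms; t_prop = 50/200000 s = 0.2500 ms; subtotal = 0.3300 ms
End-to-end = 5.0000 + 0.3300 = 5.3300 ms -> 5.330 ms (3 dp)

5.330


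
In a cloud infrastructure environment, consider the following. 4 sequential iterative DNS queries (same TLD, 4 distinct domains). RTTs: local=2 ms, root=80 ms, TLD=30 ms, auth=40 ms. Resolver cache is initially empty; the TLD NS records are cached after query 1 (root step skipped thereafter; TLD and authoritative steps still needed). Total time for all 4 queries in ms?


Lookup 1 (cold cache): local + root + TLD + auth = 2 + 80 + 30 + 40 = 152 ms
Lookups 2..4 (TLD NS cached -> skip root; new domain -> still ask TLD and auth): local + TLD + auth = 2 + 30 + 40 = 72 ms each
Remaining 3 lookups: 3 * 72 = 216 ms
Total = 152 + 216 = 368 ms

368


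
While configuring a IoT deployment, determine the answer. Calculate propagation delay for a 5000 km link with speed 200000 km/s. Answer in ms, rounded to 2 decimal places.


Given: distance = 5000 km, speed = 200000 km/s
Delay = distance / speed = 5000 / 200000 seconds
Delay in ms = 5000 * 1000 / 200000
Delay = 25.0000 ms
Rounded to 2 dp = 25.00 ms

25.00


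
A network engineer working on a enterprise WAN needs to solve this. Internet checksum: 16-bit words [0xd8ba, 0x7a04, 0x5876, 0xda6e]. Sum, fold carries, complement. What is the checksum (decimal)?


Given words: [0xd8ba, 0x7a04, 0x5876, 0xda6e]
Step 1: Sum all words
Raw sum = 55482 + 31236 + 22646 + 55918 = 165282
Step 2: Fold carry: (34210 + 2) = 34212
One's complement = ~34212 & 0xFFFF = 31323

31323


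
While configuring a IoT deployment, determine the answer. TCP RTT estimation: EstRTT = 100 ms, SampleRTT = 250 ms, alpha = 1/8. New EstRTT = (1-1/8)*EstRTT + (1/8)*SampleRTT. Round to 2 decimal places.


Given: EstRTT = 100 ms, SampleRTT = 250 ms, alpha = 1/8
New EstRTT = (1 - alpha) * EstRTT + alpha * SampleRTT
(7/8) * 100 = 87.5
(1/8) * 250 = 31.25
New EstRTT = 87.5 + 31.25 = 118.75 ms -> 118.75 ms (2 dp)

118.75


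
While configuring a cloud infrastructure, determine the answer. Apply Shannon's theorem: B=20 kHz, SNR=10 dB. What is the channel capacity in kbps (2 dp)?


Given: B = 20 kHz, SNR = 10 dB
SNR linear = 10^(10/10) = 10
1 + SNR = 11
log2(11) = 3.4594316186
C = 20 * 1000 * 3.4594316186 = 69188.6324 bps
C = 69.188632 kbps -> 69.19 kbps (2 dp)

69.19


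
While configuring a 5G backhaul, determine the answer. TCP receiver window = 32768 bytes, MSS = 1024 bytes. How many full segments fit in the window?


Given: RWND = 32768 bytes, MSS = 1024 bytes
Full segments = floor(RWND / MSS)
Full segments = floor(32768 / 1024)
Full segments = floor(32.0) = 32

32


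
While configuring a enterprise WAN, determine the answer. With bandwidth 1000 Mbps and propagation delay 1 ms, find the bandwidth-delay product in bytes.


Given: bandwidth = 1000 Mbps, delay = 1 ms
BDP in bits = 1000 * 10^6 * 1 / 1000
BDP in bits = 1000000
BDP in bytes = 1000000 / 8 = 125000

125000


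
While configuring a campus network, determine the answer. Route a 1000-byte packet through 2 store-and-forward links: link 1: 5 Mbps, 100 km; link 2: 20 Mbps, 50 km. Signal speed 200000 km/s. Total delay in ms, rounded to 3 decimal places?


Packet = 1000 bytes = 8000 bits. Store-and-forward: sum (t_trans + t_prop) per link.
Link 1: t_trans = 8000/(5*10^6) s = 1.6000 ms; t_prop = 100/200000 s = 0.5000 ms; subtotal = 2.1000 ms
Link 2: t_trans = 8000/(20*10^6) s = 0.4000 ms; t_prop = 50/200000 s = 0.2500 ms; subtotal = 0.6500 ms
End-to-end = 2.1000 + 0.6500 = 2.7500 ms -> 2.750 ms (3 dp)

2.750


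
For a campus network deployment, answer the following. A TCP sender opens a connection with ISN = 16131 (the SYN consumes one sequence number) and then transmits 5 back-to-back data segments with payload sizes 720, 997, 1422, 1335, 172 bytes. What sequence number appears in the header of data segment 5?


The SYN occupies sequence number ISN = 16131, so the first data byte is ISN + 1 = 16132.
SEQ of data segment i = (ISN + 1) + sum of payload sizes of segments 1..i-1.
Segment 1: SEQ = 16132, payload = 720 bytes
Segment 2: SEQ = 16852, payload = 997 bytes
Segment 3: SEQ = 17849, payload = 1422 bytes
Segment 4: SEQ = 19271, payload = 1335 bytes
Segment 5: SEQ = 20606, payload = 172 bytes
SEQ of segment 5 = 16132 + 720 + 997 + 1422 + 1335 = 20606

20606


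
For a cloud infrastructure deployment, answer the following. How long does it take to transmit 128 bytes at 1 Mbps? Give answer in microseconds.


Given: packet = 128 bytes, bandwidth = 1 Mbps
Packet in bits = 128 * 8 = 1024 bits
Bandwidth = 1 * 10^6 = 1000000 bps
Time = 1024 / 1000000 seconds
Time in us = 1024 * 10^6 / 1000000 = 1024

1024


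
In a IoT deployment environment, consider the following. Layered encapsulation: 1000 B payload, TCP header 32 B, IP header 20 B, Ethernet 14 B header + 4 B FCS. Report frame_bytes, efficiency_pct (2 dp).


TCP segment = 1000 + 32 = 1032 B
IP packet = 1032 + 20 = 1052 B
Ethernet frame = 1052 + 14 + 4 = 1070 B
Efficiency = app / frame = 1000 / 1070 = 0.934579 = 93.4579% -> 93.46% (2 dp)

1070, 93.46


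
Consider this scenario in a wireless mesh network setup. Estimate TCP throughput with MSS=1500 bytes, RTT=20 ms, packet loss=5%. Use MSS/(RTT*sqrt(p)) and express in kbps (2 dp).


Given: MSS = 1500 bytes, RTT = 20 ms, loss = 5%
RTT in seconds = 20 / 1000 = 0.02
Loss rate = 5% = 0.05
sqrt(loss) = sqrt(0.05) = 0.223606797750
Throughput (bytes/s) = 1500 / (0.02 * 0.223606797750) = 335410.1966
Throughput (kbps) = 335410.1966 * 8 / 1000 = 2683.281573 -> 2683.28 kbps (2 dp)

2683.28


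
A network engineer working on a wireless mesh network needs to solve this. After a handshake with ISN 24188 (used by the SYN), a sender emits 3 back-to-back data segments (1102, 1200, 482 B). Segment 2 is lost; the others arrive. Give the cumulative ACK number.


SYN uses sequence number 24188; first data byte = ISN + 1 = 24189.
Segment 1: SEQ = 24189, len = 1102 B, covers [24189, 25290]
Segment 2: SEQ = 25291, len = 1200 B, covers [25291, 26490] [LOST]
Segment 3: SEQ = 26491, len = 482 B, covers [26491, 26972]
In-order data received: bytes [24189, 25290] (segments 1..1).
Segment 2 missing -> gap begins at byte 25291; later segments buffered out of order.
Cumulative ACK = next expected in-order byte = 24189 + 1102 = 25291

25291


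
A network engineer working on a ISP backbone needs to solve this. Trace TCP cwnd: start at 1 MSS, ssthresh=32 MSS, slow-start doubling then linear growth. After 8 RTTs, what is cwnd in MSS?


RTT 0: cwnd = 1 MSS (initial)
RTT 1: cwnd = 2 MSS (slow start, doubled)
RTT 2: cwnd = 4 MSS (slow start, doubled)
RTT 3: cwnd = 8 MSS (slow start, doubled)
RTT 4: cwnd = 16 MSS (slow start, doubled)
RTT 5: cwnd = 32 MSS (slow start, doubled)
RTT 6: cwnd = 33 MSS (congestion avoidance, +1)
RTT 7: cwnd = 34 MSS (congestion avoidance, +1)
RTT 8: cwnd = 35 MSS (congestion avoidance, +1)

35


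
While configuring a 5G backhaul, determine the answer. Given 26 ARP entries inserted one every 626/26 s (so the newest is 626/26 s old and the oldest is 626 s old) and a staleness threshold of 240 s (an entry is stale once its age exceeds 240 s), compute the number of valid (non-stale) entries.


Ages are k * 626/26 s for k = 1..26 (spacing = 24.0769 s).
Entry k is valid iff k * 626/26 <= 240 iff k <= 26 * 240 / 626 = 9.9681
n_valid = floor(9.9681) = 9
(n_stale = 26 - 9 = 17)

9


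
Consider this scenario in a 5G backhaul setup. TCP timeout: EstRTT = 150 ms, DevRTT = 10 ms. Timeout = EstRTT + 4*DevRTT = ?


Given: EstRTT = 150 ms, DevRTT = 10 ms
Timeout = EstRTT + 4 * DevRTT
4 * DevRTT = 4 * 10 = 40
Timeout = 150 + 40 = 190 ms

190


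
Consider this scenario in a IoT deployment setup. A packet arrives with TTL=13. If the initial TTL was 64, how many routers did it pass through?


Given: initial TTL = 64, received TTL = 13
Hops = initial TTL - received TTL
Hops = 64 - 13 = 51

51


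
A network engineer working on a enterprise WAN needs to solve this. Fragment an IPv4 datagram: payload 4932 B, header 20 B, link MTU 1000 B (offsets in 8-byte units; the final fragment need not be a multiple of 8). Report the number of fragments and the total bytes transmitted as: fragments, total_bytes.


Max data per non-final fragment = floor((MTU - header)/8)*8 = floor((1000 - 20)/8)*8 = floor(980/8)*8 = 976 B
Final fragment needs no 8-byte alignment: it can carry up to MTU - header = 980 B
Non-final fragments needed = ceil((payload - 980) / 976) = ceil(3952/976) = ceil(4.0492) = 5
Number of fragments = 5 + 1 = 6
Fragment sizes (data): 5 * 976 B + 52 B (last, 52 <= 980 OK)
Total bytes sent = payload + n_frags * header = 4932 + 6*20 = 4932 + 120 = 5052 B

6, 5052


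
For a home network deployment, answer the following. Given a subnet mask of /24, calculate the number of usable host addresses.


Given: subnet mask /24
Host bits = 32 - 24 = 8
Total addresses = 2^8 = 256
Usable hosts = 256 - 2 (network + broadcast) = 254

254


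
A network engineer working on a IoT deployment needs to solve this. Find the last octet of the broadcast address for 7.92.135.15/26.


Given: IP = 7.92.135.15, prefix = /26
Host bits = 32 - 26 = 6
Network last octet = 15 AND mask = 0
Host part size = 2^6 - 1 = 63
Broadcast last octet = 0 OR 63 = 63

63


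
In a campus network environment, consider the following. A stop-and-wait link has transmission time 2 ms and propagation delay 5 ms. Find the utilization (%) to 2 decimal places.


Given: Ttrans = 2 ms, Tprop = 5 ms
RTT = 2 * Tprop = 2 * 5 = 10 ms
U = Ttrans / (Ttrans + RTT)
U = 2 / (2 + 10)
U = 2 / 12 = 0.166667
U% = 16.67%

16.67


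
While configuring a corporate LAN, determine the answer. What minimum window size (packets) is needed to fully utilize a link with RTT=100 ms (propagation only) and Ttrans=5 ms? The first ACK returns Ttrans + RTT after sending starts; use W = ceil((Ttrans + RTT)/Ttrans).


Given: Ttrans = 5 ms, RTT = 100 ms (= 2 * Tprop, Tprop = 50 ms)
Time until first ACK returns = Ttrans + RTT = 5 + 100 = 105 ms
Need W * Ttrans >= Ttrans + RTT  ->  W >= (Ttrans + RTT) / Ttrans
(Ttrans + RTT) / Ttrans = 105 / 5 = 21
W_min = ceil(21) = 21

21


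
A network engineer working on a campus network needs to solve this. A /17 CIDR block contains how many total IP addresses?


Given: CIDR prefix /17
Host bits = 32 - 17 = 15
Total addresses = 2^15 = 32768

32768


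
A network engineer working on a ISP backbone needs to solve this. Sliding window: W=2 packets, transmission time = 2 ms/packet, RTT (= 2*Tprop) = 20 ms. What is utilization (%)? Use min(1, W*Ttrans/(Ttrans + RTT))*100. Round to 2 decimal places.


Given: W = 2, Ttrans = 2 ms, RTT = 20 ms (= 2 * Tprop, Tprop = 10 ms)
Cycle time = Ttrans + RTT = 2 + 20 = 22 ms (first packet sent until its ACK returns)
W * Ttrans = 2 * 2 = 4 ms of sending per cycle
W * Ttrans / (Ttrans + RTT) = 4 / 22 = 0.181818
U = min(1, 0.181818) = 0.181818
U% = 18.18%

18.18


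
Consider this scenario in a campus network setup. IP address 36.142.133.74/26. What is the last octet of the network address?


Given: IP = 36.142.133.74, prefix = /26
Subnet mask = 255.255.255.192
Last octet of IP: 74
Last octet of mask: 192
Network last octet = 74 AND 192 = 64

64


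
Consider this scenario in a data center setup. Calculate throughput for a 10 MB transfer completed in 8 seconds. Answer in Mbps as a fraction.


Given: file = 10 MB, time = 8 s
File in Mb = 10 * 8 = 80 Mb
Throughput = 80 / 8 Mbps
Throughput = 10 Mbps

10


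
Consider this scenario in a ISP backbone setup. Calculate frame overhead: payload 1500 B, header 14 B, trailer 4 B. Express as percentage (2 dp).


Given: payload = 1500 B, header = 14 B, trailer = 4 B
Overhead bytes = header + trailer = 14 + 4 = 18
Total frame = payload + overhead = 1500 + 18 = 1518
Overhead % = 18 / 1518 * 100 = 1.1858% -> 1.19% (2 dp)

1.19


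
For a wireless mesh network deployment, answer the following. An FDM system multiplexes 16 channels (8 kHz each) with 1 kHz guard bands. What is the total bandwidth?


Given: 16 channels, 8 kHz each, guard = 1 kHz
Channel bandwidth = 16 * 8 = 128 kHz
Guard bands = 15 gaps * 1 kHz = 15 kHz
Total = 128 + 15 = 143 kHz

143


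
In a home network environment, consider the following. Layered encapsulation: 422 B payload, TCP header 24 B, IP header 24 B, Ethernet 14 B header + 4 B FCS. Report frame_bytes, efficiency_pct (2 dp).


TCP segment = 422 + 24 = 446 B
IP packet = 446 + 24 = 470 B
Ethernet frame = 470 + 14 + 4 = 488 B
Efficiency = app / frame = 422 / 488 = 0.864754 = 86.4754% -> 86.48% (2 dp)

488, 86.48


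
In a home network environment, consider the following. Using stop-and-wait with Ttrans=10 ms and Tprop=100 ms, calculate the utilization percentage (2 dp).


Given: Ttrans = 10 ms, Tprop = 100 ms
RTT = 2 * Tprop = 2 * 100 = 200 ms
U = Ttrans / (Ttrans + RTT)
U = 10 / (10 + 200)
U = 10 / 210 = 0.047619
U% = 4.76%

4.76


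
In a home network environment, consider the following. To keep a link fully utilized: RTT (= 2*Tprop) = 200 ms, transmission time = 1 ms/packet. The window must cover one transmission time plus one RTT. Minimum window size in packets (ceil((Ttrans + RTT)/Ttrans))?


Given: Ttrans = 1 ms, RTT = 200 ms (= 2 * Tprop, Tprop = 100 ms)
Time until first ACK returns = Ttrans + RTT = 1 + 200 = 201 ms
Need W * Ttrans >= Ttrans + RTT  ->  W >= (Ttrans + RTT) / Ttrans
(Ttrans + RTT) / Ttrans = 201 / 1 = 201
W_min = ceil(201) = 201

201


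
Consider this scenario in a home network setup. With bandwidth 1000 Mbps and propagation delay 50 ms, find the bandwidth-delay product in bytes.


Given: bandwidth = 1000 Mbps, delay = 50 ms
BDP in bits = 1000 * 10^6 * 50 / 1000
BDP in bits = 50000000
BDP in bytes = 50000000 / 8 = 6250000

6250000


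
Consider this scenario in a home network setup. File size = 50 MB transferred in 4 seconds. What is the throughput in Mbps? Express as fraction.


Given: file = 50 MB, time = 4 s
File in Mb = 50 * 8 = 400 Mb
Throughput = 400 / 4 Mbps
Throughput = 100 Mbps

100


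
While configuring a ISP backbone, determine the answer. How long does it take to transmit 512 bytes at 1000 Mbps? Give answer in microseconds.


Given: packet = 512 bytes, bandwidth = 1000 Mbps
Packet in bits = 512 * 8 = 4096 bits
Bandwidth = 1000 * 10^6 = 1000000000 bps
Time = 4096 / 1000000000 seconds
Time in us = 4096 * 10^6 / 1000000000 = 4.096

4.096


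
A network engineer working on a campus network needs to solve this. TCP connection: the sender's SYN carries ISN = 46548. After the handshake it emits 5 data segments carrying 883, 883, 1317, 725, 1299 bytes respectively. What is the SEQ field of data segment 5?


The SYN occupies sequence number ISN = 46548, so the first data byte is ISN + 1 = 46549.
SEQ of data segment i = (ISN + 1) + sum of payload sizes of segments 1..i-1.
Segment 1: SEQ = 46549, payload = 883 bytes
Segment 2: SEQ = 47432, payload = 883 bytes
Segment 3: SEQ = 48315, payload = 1317 bytes
Segment 4: SEQ = 49632, payload = 725 bytes
Segment 5: SEQ = 50357, payload = 1299 bytes
SEQ of segment 5 = 46549 + 883 + 883 + 1317 + 725 = 50357

50357


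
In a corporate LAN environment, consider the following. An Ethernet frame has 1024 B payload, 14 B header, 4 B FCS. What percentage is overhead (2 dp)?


Given: payload = 1024 B, header = 14 B, trailer = 4 B
Overhead bytes = header + trailer = 14 + 4 = 18
Total frame = payload + overhead = 1024 + 18 = 1042
Overhead % = 18 / 1042 * 100 = 1.7274% -> 1.73% (2 dp)

1.73


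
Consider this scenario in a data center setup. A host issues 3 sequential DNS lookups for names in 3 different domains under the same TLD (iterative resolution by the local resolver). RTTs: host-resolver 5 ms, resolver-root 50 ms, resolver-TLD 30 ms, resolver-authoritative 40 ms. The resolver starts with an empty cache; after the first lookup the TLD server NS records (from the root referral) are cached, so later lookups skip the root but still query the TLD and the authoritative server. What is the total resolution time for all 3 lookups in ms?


Lookup 1 (cold cache): local + root + TLD + auth = 5 + 50 + 30 + 40 = 125 ms
Lookups 2..3 (TLD NS cached -> skip root; new domain -> still ask TLD and auth): local + TLD + auth = 5 + 30 + 40 = 75 ms each
Remaining 2 lookups: 2 * 75 = 150 ms
Total = 125 + 150 = 275 ms

275


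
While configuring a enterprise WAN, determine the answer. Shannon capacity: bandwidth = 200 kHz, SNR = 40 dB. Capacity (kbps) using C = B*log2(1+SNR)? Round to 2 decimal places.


Given: B = 200 kHz, SNR = 40 dB
SNR linear = 10^(40/10) = 10000
1 + SNR = 10001
log2(10001) = 13.2878566418
C = 200 * 1000 * 13.2878566418 = 2657571.3284 bps
C = 2657.571328 kbps -> 2657.57 kbps (2 dp)

2657.57


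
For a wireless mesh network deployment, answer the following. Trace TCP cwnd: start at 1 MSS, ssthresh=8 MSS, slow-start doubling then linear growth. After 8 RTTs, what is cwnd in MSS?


RTT 0: cwnd = 1 MSS (initial)
RTT 1: cwnd = 2 MSS (slow start, doubled)
RTT 2: cwnd = 4 MSS (slow start, doubled)
RTT 3: cwnd = 8 MSS (slow start, doubled)
RTT 4: cwnd = 9 MSS (congestion avoidance, +1)
RTT 5: cwnd = 10 MSS (congestion avoidance, +1)
RTT 6: cwnd = 11 MSS (congestion avoidance, +1)
RTT 7: cwnd = 12 MSS (congestion avoidance, +1)
RTT 8: cwnd = 13 MSS (congestion avoidance, +1)

13


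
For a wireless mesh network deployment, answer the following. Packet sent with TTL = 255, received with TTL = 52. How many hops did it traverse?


Given: initial TTL = 255, received TTL = 52
Hops = initial TTL - received TTL
Hops = 255 - 52 = 203

203


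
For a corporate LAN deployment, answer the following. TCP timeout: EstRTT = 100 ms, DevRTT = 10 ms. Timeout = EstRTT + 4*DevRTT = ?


Given: EstRTT = 100 ms, DevRTT = 10 ms
Timeout = EstRTT + 4 * DevRTT
4 * DevRTT = 4 * 10 = 40
Timeout = 100 + 40 = 140 ms

140


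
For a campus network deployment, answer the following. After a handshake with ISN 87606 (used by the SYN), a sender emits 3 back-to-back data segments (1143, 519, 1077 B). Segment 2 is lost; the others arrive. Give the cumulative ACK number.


SYN uses sequence number 87606; first data byte = ISN + 1 = 87607.
Segment 1: SEQ = 87607, len = 1143 B, covers [87607, 88749]
Segment 2: SEQ = 88750, len = 519 B, covers [88750, 89268] [LOST]
Segment 3: SEQ = 89269, len = 1077 B, covers [89269, 90345]
In-order data received: bytes [87607, 88749] (segments 1..1).
Segment 2 missing -> gap begins at byte 88750; later segments buffered out of order.
Cumulative ACK = next expected in-order byte = 87607 + 1143 = 88750

88750


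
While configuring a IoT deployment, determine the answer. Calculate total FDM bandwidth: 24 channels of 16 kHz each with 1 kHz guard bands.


Given: 24 channels, 16 kHz each, guard = 1 kHz
Channel bandwidth = 24 * 16 = 384 kHz
Guard bands = 23 gaps * 1 kHz = 23 kHz
Total = 384 + 23 = 407 kHz

407


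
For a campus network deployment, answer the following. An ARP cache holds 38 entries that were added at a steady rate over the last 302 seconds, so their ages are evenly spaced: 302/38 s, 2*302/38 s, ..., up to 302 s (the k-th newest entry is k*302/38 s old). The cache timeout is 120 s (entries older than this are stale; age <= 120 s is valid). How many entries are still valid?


Ages are k * 302/38 s for k = 1..38 (spacing = 7.9474 s).
Entry k is valid iff k * 302/38 <= 120 iff k <= 38 * 120 / 302 = 15.0993
n_valid = floor(15.0993) = 15
(n_stale = 38 - 15 = 23)

15


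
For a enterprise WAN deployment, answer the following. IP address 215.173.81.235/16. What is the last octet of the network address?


Given: IP = 215.173.81.235, prefix = /16
Subnet mask = 255.255.0.0
Last octet of IP: 235
Last octet of mask: 0
Network last octet = 235 AND 0 = 0

0


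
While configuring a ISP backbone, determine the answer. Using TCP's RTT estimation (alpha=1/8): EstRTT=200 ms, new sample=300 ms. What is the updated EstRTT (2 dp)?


Given: EstRTT = 200 ms, SampleRTT = 300 ms, alpha = 1/8
New EstRTT = (1 - alpha) * EstRTT + alpha * SampleRTT
(7/8) * 200 = 175
(1/8) * 300 = 37.5
New EstRTT = 175 + 37.5 = 212.5 ms -> 212.50 ms (2 dp)

212.50


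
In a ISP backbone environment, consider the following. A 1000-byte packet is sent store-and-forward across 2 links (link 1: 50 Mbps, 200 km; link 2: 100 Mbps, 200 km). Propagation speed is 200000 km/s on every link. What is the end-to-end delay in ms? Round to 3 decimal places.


Packet = 1000 bytes = 8000 bits. Store-and-forward: sum (t_trans + t_prop) per link.
Link 1: t_trans = 8000/(50*10^6) s = 0.1600 ms; t_prop = 200/200000 s = 1.0000 ms; subtotal = 1.1600 ms
Link 2: t_trans = 8000/(100*10^6) s = 0.0800 ms; t_prop = 200/200000 s = 1.0000 ms; subtotal = 1.0800 ms
End-to-end = 1.1600 + 1.0800 = 2.2400 ms -> 2.240 ms (3 dp)

2.240


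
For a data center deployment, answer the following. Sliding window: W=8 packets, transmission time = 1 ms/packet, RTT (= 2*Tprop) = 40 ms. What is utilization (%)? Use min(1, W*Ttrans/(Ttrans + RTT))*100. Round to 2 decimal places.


Given: W = 8, Ttrans = 1 ms, RTT = 40 ms (= 2 * Tprop, Tprop = 20 ms)
Cycle time = Ttrans + RTT = 1 + 40 = 41 ms (first packet sent until its ACK returns)
W * Ttrans = 8 * 1 = 8 ms of sending per cycle
W * Ttrans / (Ttrans + RTT) = 8 / 41 = 0.195122
U = min(1, 0.195122) = 0.195122
U% = 19.51%

19.51


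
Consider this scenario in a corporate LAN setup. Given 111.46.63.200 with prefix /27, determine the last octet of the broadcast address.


Given: IP = 111.46.63.200, prefix = /27
Host bits = 32 - 27 = 5
Network last octet = 200 AND mask = 192
Host part size = 2^5 - 1 = 31
Broadcast last octet = 192 OR 31 = 223

223


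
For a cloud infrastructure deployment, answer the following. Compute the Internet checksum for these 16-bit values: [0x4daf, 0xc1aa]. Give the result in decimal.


Given words: [0x4daf, 0xc1aa]
Step 1: Sum all words
Raw sum = 19887 + 49578 = 69465
Step 2: Fold carry: (3929 + 1) = 3930
One's complement = ~3930 & 0xFFFF = 61605

61605


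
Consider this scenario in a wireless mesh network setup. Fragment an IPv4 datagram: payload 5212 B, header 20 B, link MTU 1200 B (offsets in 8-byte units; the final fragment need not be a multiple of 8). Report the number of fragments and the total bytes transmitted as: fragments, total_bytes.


Max data per non-final fragment = floor((MTU - header)/8)*8 = floor((1200 - 20)/8)*8 = floor(1180/8)*8 = 1176 B
Final fragment needs no 8-byte alignment: it can carry up to MTU - header = 1180 B
Non-final fragments needed = ceil((payload - 1180) / 1176) = ceil(4032/1176) = ceil(3.4286) = 4
Number of fragments = 4 + 1 = 5
Fragment sizes (data): 4 * 1176 B + 508 B (last, 508 <= 1180 OK)
Total bytes sent = payload + n_frags * header = 5212 + 5*20 = 5212 + 100 = 5312 B

5, 5312


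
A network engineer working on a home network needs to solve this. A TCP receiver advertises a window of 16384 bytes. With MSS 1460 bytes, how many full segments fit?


Given: RWND = 16384 bytes, MSS = 1460 bytes
Full segments = floor(RWND / MSS)
Full segments = floor(16384 / 1460)
Full segments = floor(11.2219) = 11

11


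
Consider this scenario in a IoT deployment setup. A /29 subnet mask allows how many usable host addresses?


Given: subnet mask /29
Host bits = 32 - 29 = 3
Total addresses = 2^3 = 8
Usable hosts = 8 - 2 (network + broadcast) = 6

6


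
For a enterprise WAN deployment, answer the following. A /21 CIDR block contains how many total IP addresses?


Given: CIDR prefix /21
Host bits = 32 - 21 = 11
Total addresses = 2^11 = 2048

2048


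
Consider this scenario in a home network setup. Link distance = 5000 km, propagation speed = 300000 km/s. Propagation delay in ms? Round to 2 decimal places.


Given: distance = 5000 km, speed = 300000 km/s
Delay = distance / speed = 5000 / 300000 seconds
Delay in ms = 5000 * 1000 / 300000
Delay = 16.6667 ms
Rounded to 2 dp = 16.67 ms

16.67


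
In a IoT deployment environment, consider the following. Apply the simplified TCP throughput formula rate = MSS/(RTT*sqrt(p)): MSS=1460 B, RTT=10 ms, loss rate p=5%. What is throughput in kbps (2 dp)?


Given: MSS = 1460 bytes, RTT = 10 ms, loss = 5%
RTT in seconds = 10 / 1000 = 0.01
Loss rate = 5% = 0.05
sqrt(loss) = sqrt(0.05) = 0.223606797750
Throughput (bytes/s) = 1460 / (0.01 * 0.223606797750) = 652931.8494
Throughput (kbps) = 652931.8494 * 8 / 1000 = 5223.454795 -> 5223.45 kbps (2 dp)

5223.45


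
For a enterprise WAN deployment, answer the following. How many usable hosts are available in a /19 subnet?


Given: subnet mask /19
Host bits = 32 - 19 = 13
Total addresses = 2^13 = 8192
Usable hosts = 8192 - 2 (network + broadcast) = 8190

8190


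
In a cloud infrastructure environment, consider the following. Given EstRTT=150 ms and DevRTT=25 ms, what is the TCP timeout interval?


Given: EstRTT = 150 ms, DevRTT = 25 ms
Timeout = EstRTT + 4 * DevRTT
4 * DevRTT = 4 * 25 = 100
Timeout = 150 + 100 = 250 ms

250


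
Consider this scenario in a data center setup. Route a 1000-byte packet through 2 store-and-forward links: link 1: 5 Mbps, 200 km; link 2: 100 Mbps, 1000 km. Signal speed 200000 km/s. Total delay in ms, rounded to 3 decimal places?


Packet = 1000 bytes = 8000 bits. Store-and-forward: sum (t_trans + t_prop) per link.
Link 1: t_trans = 8000/(5*10^6) s = 1.6000 ms; t_prop = 200/200000 s = 1.0000 ms; subtotal = 2.6000 ms
Link 2: t_trans = 8000/(100*10^6) s = 0.0800 ms; t_prop = 1000/200000 s = 5.0000 ms; subtotal = 5.0800 ms
End-to-end = 2.6000 + 5.0800 = 7.6800 ms -> 7.680 ms (3 dp)

7.680


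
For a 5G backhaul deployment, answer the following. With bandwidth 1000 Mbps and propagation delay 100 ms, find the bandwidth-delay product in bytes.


Given: bandwidth = 1000 Mbps, delay = 100 ms
BDP in bits = 1000 * 10^6 * 100 / 1000
BDP in bits = 100000000
BDP in bytes = 100000000 / 8 = 12500000

12500000


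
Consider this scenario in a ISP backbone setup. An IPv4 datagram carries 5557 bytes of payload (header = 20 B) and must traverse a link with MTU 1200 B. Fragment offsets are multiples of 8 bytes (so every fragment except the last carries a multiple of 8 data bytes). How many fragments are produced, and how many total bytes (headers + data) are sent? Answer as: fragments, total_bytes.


Max data per non-final fragment = floor((MTU - header)/8)*8 = floor((1200 - 20)/8)*8 = floor(1180/8)*8 = 1176 B
Final fragment needs no 8-byte alignment: it can carry up to MTU - header = 1180 B
Non-final fragments needed = ceil((payload - 1180) / 1176) = ceil(4377/1176) = ceil(3.7219) = 4
Number of fragments = 4 + 1 = 5
Fragment sizes (data): 4 * 1176 B + 853 B (last, 853 <= 1180 OK)
Total bytes sent = payload + n_frags * header = 5557 + 5*20 = 5557 + 100 = 5657 B

5, 5657


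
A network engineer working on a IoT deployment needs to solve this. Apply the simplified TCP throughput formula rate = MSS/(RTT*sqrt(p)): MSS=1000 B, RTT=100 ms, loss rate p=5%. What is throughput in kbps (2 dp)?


Given: MSS = 1000 bytes, RTT = 100 ms, loss = 5%
RTT in seconds = 100 / 1000 = 0.1
Loss rate = 5% = 0.05
sqrt(loss) = sqrt(0.05) = 0.223606797750
Throughput (bytes/s) = 1000 / (0.1 * 0.223606797750) = 44721.3595
Throughput (kbps) = 44721.3595 * 8 / 1000 = 357.770876 -> 357.77 kbps (2 dp)

357.77


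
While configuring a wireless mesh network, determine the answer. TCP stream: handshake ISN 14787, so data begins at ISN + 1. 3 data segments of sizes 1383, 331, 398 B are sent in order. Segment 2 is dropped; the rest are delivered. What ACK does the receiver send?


SYN uses sequence number 14787; first data byte = ISN + 1 = 14788.
Segment 1: SEQ = 14788, len = 1383 B, covers [14788, 16170]
Segment 2: SEQ = 16171, len = 331 B, covers [16171, 16501] [LOST]
Segment 3: SEQ = 16502, len = 398 B, covers [16502, 16899]
In-order data received: bytes [14788, 16170] (segments 1..1).
Segment 2 missing -> gap begins at byte 16171; later segments buffered out of order.
Cumulative ACK = next expected in-order byte = 14788 + 1383 = 16171

16171


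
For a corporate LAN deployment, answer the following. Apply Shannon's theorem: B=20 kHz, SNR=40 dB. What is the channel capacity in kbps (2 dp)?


Given: B = 20 kHz, SNR = 40 dB
SNR linear = 10^(40/10) = 10000
1 + SNR = 10001
log2(10001) = 13.2878566418
C = 20 * 1000 * 13.2878566418 = 265757.1328 bps
C = 265.757133 kbps -> 265.76 kbps (2 dp)

265.76


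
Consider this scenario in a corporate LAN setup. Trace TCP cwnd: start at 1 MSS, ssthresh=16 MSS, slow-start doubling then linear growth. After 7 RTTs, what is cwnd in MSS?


RTT 0: cwnd = 1 MSS (initial)
RTT 1: cwnd = 2 MSS (slow start, doubled)
RTT 2: cwnd = 4 MSS (slow start, doubled)
RTT 3: cwnd = 8 MSS (slow start, doubled)
RTT 4: cwnd = 16 MSS (slow start, doubled)
RTT 5: cwnd = 17 MSS (congestion avoidance, +1)
RTT 6: cwnd = 18 MSS (congestion avoidance, +1)
RTT 7: cwnd = 19 MSS (congestion avoidance, +1)

19


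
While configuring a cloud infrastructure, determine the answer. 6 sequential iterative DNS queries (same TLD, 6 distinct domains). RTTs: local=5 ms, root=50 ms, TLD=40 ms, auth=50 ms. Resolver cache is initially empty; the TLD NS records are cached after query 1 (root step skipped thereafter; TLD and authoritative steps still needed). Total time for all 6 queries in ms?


Lookup 1 (cold cache): local + root + TLD + auth = 5 + 50 + 40 + 50 = 145 ms
Lookups 2..6 (TLD NS cached -> skip root; new domain -> still ask TLD and auth): local + TLD + auth = 5 + 40 + 50 = 95 ms each
Remaining 5 lookups: 5 * 95 = 475 ms
Total = 145 + 475 = 620 ms

620
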